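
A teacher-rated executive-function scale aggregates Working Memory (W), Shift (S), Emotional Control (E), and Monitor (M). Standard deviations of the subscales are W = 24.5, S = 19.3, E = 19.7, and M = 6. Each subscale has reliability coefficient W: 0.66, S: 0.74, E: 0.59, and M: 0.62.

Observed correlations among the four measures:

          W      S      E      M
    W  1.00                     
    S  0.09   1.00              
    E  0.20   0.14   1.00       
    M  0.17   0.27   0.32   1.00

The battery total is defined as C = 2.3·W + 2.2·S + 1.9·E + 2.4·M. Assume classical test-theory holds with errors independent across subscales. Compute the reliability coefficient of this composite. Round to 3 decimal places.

0.762

Var(C) = 2.3²·24.5² + 2.2²·19.3² + 1.9²·19.7² + 2.4²·6² + 2·[5.06·24.5·19.3·0.09 + 4.37·24.5·19.7·0.20 + 5.52·24.5·6·0.17 + 4.18·19.3·19.7·0.14 + 5.28·19.3·6·0.27 + 4.56·19.7·6·0.32] = 6586.54 + 2670.36 = 9256.89.
Under uncorrelated errors the observed covariances equal the true-score covariances, so only the own-variance terms attenuate.
True-score variance = [2.3²·24.5²·0.66 + 2.2²·19.3²·0.74 + 1.9²·19.7²·0.59 + 2.4²·6²·0.62] + 2670.36 = 4384.98 + 2670.36 = 7055.33.
Reliability = 7055.33 / 9256.89 = 0.762.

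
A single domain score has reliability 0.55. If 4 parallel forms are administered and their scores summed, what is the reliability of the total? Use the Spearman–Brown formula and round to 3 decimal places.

ρ_k = kρ / (1 + (k−1)ρ) = 4·0.55 / (1 + 3·0.55) = 2.200 / 2.650 = 0.830.

0.830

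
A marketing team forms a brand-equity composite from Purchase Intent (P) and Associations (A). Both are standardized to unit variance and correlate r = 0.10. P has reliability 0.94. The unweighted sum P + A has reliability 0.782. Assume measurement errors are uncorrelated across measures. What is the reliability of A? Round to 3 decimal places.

0.580

Var(P+A) = 2 + 2·0.10 = 2.200.
True-score variance = ρ_P + ρ_A + 2·0.10, so 0.782 = (0.94 + ρ_A + 0.20) / 2.200.
ρ_A = 0.782·2.200 − 0.94 − 0.20 = 0.580.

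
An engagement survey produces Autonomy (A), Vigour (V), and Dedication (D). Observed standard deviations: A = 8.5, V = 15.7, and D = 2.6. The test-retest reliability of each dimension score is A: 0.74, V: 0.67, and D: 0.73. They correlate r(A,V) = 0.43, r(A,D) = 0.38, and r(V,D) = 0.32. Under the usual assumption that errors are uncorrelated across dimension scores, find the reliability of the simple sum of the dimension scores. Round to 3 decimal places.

Var(A+V+D) = 8.5² + 15.7² + 2.6² + 2·[8.5·15.7·0.43 + 8.5·2.6·0.38 + 15.7·2.6·0.32] = 325.5 + 157.688 = 483.188.
Under uncorrelated errors the observed covariances equal the true-score covariances, so only the own-variance terms attenuate.
True-score variance = [8.5²·0.74 + 15.7²·0.67 + 2.6²·0.73] + 157.688 = 223.548 + 157.688 = 381.236.
Reliability = 381.236 / 483.188 = 0.789.

0.789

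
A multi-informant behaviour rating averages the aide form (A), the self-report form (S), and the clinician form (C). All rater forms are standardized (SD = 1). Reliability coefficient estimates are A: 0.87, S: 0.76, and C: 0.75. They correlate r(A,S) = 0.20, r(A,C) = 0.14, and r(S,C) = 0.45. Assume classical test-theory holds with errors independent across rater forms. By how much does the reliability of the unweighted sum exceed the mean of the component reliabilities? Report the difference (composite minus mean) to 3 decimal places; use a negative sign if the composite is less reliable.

0.071

Var(sum) = 3 + 1.58 = 4.58; true-score variance = 2.38 + 1.58 = 3.96; composite reliability = 0.8646.
Mean component reliability = 0.7933.
Difference = 0.8646 − 0.7933 = 0.071.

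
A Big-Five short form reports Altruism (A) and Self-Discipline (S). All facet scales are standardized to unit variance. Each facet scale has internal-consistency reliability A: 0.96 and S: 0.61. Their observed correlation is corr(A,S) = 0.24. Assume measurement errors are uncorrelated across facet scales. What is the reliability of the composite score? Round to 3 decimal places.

0.827

Var(A+S) = 2 + 2·[0.24] = 2 + 0.48 = 2.48.
With uncorrelated errors the cross-covariances are all true-score covariance, so they carry over unchanged; only the diagonal terms shrink to ρᵢσᵢ².
True-score variance = [0.96 + 0.61] + 0.48 = 1.57 + 0.48 = 2.05.
Reliability = 2.05 / 2.48 = 0.827.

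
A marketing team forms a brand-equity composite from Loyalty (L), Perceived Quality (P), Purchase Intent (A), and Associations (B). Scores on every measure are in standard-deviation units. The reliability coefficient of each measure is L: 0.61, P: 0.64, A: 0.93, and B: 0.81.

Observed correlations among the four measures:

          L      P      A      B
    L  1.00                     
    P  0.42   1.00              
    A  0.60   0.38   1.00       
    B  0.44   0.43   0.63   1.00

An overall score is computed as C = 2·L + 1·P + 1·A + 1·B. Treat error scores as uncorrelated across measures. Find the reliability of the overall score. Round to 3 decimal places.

0.861

Var(C) = 2² + 1 + 1 + 1 + 2·[2·0.42 + 2·0.60 + 2·0.44 + 0.38 + 0.43 + 0.63] = 7 + 8.72 = 15.72.
Because errors are independent across components, Cov(Tᵢ,Tⱼ) = Cov(Xᵢ,Xⱼ); the off-diagonal part of the true-score variance is the same as above.
True-score variance = [2²·0.61 + 0.64 + 0.93 + 0.81] + 8.72 = 4.82 + 8.72 = 13.54.
Reliability = 13.54 / 15.72 = 0.861.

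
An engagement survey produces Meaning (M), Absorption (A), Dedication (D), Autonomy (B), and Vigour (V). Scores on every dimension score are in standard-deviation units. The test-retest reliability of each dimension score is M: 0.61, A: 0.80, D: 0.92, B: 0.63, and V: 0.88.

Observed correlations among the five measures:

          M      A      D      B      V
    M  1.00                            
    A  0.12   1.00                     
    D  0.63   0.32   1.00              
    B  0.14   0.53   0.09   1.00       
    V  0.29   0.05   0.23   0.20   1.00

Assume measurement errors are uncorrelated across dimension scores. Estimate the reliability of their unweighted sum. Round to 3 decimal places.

0.886

Var(M+A+D+B+V) = 5 + 2·[0.12 + 0.63 + 0.14 + 0.29 + 0.32 + 0.53 + 0.05 + 0.09 + 0.23 + 0.20] = 5 + 5.2 = 10.2.
Under uncorrelated errors the observed covariances equal the true-score covariances, so only the own-variance terms attenuate.
True-score variance = [0.61 + 0.80 + 0.92 + 0.63 + 0.88] + 5.2 = 3.84 + 5.2 = 9.04.
Reliability = 9.04 / 10.2 = 0.886.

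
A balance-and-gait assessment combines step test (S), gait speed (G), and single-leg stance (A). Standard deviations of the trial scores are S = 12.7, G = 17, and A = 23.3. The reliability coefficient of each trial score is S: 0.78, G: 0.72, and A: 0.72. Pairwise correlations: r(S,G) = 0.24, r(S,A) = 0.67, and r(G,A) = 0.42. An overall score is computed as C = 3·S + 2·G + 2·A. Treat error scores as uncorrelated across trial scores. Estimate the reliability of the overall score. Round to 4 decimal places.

Var(C) = 3²·12.7² + 2²·17² + 2²·23.3² + 2·[6·12.7·17·0.24 + 6·12.7·23.3·0.67 + 4·17·23.3·0.42] = 4779.17 + 4331.8 = 9110.97.
Under uncorrelated errors the observed covariances equal the true-score covariances, so only the own-variance terms attenuate.
True-score variance = [3²·12.7²·0.78 + 2²·17²·0.72 + 2²·23.3²·0.72] + 4331.8 = 3528.1 + 4331.8 = 7859.9.
Reliability = 7859.9 / 9110.97 = 0.8627.

0.8627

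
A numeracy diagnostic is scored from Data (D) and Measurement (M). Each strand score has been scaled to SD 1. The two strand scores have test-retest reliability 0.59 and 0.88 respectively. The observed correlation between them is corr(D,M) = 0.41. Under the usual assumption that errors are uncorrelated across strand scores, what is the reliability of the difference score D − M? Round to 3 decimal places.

0.551

Var(D−M) = 1 + 1 − 2·0.41 = 2 − 0.82 = 1.18.
Under uncorrelated errors the observed covariances equal the true-score covariances, so only the own-variance terms attenuate.
True-score variance = [0.59 + 0.88] − 0.82 = 1.47 − 0.82 = 0.65.
Reliability = 0.65 / 1.18 = 0.551.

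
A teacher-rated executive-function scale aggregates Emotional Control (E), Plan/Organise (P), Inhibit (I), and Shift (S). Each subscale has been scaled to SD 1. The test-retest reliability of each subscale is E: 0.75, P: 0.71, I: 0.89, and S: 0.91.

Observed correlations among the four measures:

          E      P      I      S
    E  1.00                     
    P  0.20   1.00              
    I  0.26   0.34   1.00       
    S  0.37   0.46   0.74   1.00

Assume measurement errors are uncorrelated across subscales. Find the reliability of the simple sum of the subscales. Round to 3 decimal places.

0.915

Var(E+P+I+S) = 4 + 2·[0.20 + 0.26 + 0.37 + 0.34 + 0.46 + 0.74] = 4 + 4.74 = 8.74.
Under uncorrelated errors the observed covariances equal the true-score covariances, so only the own-variance terms attenuate.
True-score variance = [0.75 + 0.71 + 0.89 + 0.91] + 4.74 = 3.26 + 4.74 = 8.
Reliability = 8 / 8.74 = 0.915.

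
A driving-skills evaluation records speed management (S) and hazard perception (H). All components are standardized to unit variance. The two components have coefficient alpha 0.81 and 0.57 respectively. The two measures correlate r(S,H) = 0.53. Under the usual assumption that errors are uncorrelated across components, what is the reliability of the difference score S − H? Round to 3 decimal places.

Var(S−H) = 1 + 1 − 2·0.53 = 2 − 1.06 = 0.94.
Because errors are independent across components, Cov(Tᵢ,Tⱼ) = Cov(Xᵢ,Xⱼ); the off-diagonal part of the true-score variance is the same as above.
True-score variance = [0.81 + 0.57] − 1.06 = 1.38 − 1.06 = 0.32.
Reliability = 0.32 / 0.94 = 0.340.

0.340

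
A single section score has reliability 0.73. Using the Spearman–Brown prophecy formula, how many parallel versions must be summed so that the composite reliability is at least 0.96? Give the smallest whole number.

k ≥ ρ*(1−ρ₁)/(ρ₁(1−ρ*)) = 0.96·0.27 / (0.73·0.04) = 8.877.
Smallest integer k = 9.

9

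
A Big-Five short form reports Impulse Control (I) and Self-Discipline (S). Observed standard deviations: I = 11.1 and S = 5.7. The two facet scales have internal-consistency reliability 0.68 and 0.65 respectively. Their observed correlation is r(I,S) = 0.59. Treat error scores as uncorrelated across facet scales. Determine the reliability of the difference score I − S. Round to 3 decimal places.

0.373

Var(I−S) = 11.1² + 5.7² − 2·11.1·5.7·0.59 = 155.7 − 74.6586 = 81.0414.
With uncorrelated errors the cross-covariances are all true-score covariance, so they carry over unchanged; only the diagonal terms shrink to ρᵢσᵢ².
True-score variance = [11.1²·0.68 + 5.7²·0.65] − 74.6586 = 104.901 − 74.6586 = 30.2427.
Reliability = 30.2427 / 81.0414 = 0.373.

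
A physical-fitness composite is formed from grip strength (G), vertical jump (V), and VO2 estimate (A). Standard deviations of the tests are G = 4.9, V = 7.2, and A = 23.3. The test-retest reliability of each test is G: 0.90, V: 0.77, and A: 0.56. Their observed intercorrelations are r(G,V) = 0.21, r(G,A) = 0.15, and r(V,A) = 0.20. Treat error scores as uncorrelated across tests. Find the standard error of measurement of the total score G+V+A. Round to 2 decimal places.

Var(total) = 618.74 + 116.173 = 734.913.
True-score variance = 365.544 + 116.173 = 481.717, so reliability = 0.6555.
Error variance = 734.913 − 481.717 = 253.196; SEM = √253.196 = 15.91.

15.91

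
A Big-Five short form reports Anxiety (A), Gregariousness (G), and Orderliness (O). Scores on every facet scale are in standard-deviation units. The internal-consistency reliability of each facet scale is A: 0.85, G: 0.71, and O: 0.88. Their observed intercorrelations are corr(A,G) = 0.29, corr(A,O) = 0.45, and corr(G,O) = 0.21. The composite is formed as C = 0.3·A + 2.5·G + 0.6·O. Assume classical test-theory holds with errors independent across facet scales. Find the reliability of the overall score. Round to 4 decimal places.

0.7642

Var(C) = 0.3² + 2.5² + 0.6² + 2·[0.75·0.29 + 0.18·0.45 + 1.5·0.21] = 6.7 + 1.227 = 7.927.
Under uncorrelated errors the observed covariances equal the true-score covariances, so only the own-variance terms attenuate.
True-score variance = [0.3²·0.85 + 2.5²·0.71 + 0.6²·0.88] + 1.227 = 4.8308 + 1.227 = 6.0578.
Reliability = 6.0578 / 7.927 = 0.7642.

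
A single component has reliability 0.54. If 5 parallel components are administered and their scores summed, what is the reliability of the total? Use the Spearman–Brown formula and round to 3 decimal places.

ρ_k = kρ / (1 + (k−1)ρ) = 5·0.54 / (1 + 4·0.54) = 2.700 / 3.160 = 0.854.

0.854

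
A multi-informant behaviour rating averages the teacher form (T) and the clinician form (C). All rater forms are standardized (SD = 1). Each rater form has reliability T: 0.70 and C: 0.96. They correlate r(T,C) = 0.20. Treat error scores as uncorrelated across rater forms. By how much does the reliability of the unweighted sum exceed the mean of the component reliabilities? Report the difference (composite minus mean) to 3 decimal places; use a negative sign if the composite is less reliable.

0.028

Var(sum) = 2 + 0.4 = 2.4; true-score variance = 1.66 + 0.4 = 2.06; composite reliability = 0.8583.
Mean component reliability = 0.8300.
Difference = 0.8583 − 0.8300 = 0.028.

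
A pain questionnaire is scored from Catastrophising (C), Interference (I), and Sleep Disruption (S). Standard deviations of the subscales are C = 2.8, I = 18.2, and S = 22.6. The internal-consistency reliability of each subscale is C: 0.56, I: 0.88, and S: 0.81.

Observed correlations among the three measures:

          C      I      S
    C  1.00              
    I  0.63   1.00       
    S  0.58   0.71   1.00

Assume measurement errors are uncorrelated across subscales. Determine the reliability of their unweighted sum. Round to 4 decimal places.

0.9108

Var(C+I+S) = 2.8² + 18.2² + 22.6² + 2·[2.8·18.2·0.63 + 2.8·22.6·0.58 + 18.2·22.6·0.71] = 849.84 + 721.689 = 1571.53.
With uncorrelated errors the cross-covariances are all true-score covariance, so they carry over unchanged; only the diagonal terms shrink to ρᵢσᵢ².
True-score variance = [2.8²·0.56 + 18.2²·0.88 + 22.6²·0.81] + 721.689 = 709.597 + 721.689 = 1431.29.
Reliability = 1431.29 / 1571.53 = 0.9108.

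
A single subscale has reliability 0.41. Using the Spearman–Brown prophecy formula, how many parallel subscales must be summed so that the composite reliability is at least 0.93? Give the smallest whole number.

k ≥ ρ*(1−ρ₁)/(ρ₁(1−ρ*)) = 0.93·0.59 / (0.41·0.07) = 19.118.
Smallest integer k = 20.

20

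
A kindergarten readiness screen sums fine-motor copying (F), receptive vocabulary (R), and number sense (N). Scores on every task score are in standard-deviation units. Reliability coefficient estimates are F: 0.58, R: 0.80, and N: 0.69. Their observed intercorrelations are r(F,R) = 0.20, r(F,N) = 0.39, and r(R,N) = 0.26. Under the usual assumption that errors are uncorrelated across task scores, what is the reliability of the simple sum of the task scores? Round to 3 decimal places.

Var(F+R+N) = 3 + 2·[0.20 + 0.39 + 0.26] = 3 + 1.7 = 4.7.
Because errors are independent across components, Cov(Tᵢ,Tⱼ) = Cov(Xᵢ,Xⱼ); the off-diagonal part of the true-score variance is the same as above.
True-score variance = [0.58 + 0.80 + 0.69] + 1.7 = 2.07 + 1.7 = 3.77.
Reliability = 3.77 / 4.7 = 0.802.

0.802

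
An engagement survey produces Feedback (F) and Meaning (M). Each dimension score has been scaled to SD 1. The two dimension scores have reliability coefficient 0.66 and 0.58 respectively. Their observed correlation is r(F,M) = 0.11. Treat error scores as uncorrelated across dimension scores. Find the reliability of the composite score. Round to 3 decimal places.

0.658

Var(F+M) = 2 + 2·[0.11] = 2 + 0.22 = 2.22.
Under uncorrelated errors the observed covariances equal the true-score covariances, so only the own-variance terms attenuate.
True-score variance = [0.66 + 0.58] + 0.22 = 1.24 + 0.22 = 1.46.
Reliability = 1.46 / 2.22 = 0.658.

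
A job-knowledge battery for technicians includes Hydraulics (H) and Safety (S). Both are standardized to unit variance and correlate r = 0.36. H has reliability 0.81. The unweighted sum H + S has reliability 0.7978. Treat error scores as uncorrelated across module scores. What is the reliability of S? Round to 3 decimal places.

0.640

Var(H+S) = 2 + 2·0.36 = 2.720.
True-score variance = ρ_H + ρ_S + 2·0.36, so 0.7978 = (0.81 + ρ_S + 0.72) / 2.720.
ρ_S = 0.7978·2.720 − 0.81 − 0.72 = 0.640.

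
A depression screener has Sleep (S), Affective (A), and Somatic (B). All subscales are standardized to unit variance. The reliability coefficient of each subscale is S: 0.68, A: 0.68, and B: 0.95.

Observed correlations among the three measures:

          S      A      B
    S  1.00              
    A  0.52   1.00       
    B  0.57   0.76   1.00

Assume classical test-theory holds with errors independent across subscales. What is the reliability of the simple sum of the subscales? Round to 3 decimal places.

0.897

Var(S+A+B) = 3 + 2·[0.52 + 0.57 + 0.76] = 3 + 3.7 = 6.7.
With uncorrelated errors the cross-covariances are all true-score covariance, so they carry over unchanged; only the diagonal terms shrink to ρᵢσᵢ².
True-score variance = [0.68 + 0.68 + 0.95] + 3.7 = 2.31 + 3.7 = 6.01.
Reliability = 6.01 / 6.7 = 0.897.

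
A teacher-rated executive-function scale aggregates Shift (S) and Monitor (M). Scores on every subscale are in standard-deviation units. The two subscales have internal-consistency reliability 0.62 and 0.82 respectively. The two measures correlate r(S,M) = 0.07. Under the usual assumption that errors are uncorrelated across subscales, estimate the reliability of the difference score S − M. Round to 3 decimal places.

Var(S−M) = 1 + 1 − 2·0.07 = 2 − 0.14 = 1.86.
Because errors are independent across components, Cov(Tᵢ,Tⱼ) = Cov(Xᵢ,Xⱼ); the off-diagonal part of the true-score variance is the same as above.
True-score variance = [0.62 + 0.82] − 0.14 = 1.44 − 0.14 = 1.3.
Reliability = 1.3 / 1.86 = 0.699.

0.699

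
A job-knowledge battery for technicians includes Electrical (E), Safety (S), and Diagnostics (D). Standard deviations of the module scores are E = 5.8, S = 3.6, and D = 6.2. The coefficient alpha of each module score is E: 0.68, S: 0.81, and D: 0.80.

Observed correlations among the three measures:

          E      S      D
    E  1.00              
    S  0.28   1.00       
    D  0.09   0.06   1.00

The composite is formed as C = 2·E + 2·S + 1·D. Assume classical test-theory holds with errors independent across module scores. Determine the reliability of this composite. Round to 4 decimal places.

Var(C) = 2²·5.8² + 2²·3.6² + 6.2² + 2·[4·5.8·3.6·0.28 + 2·5.8·6.2·0.09 + 2·3.6·6.2·0.06] = 224.84 + 65.0736 = 289.914.
With uncorrelated errors the cross-covariances are all true-score covariance, so they carry over unchanged; only the diagonal terms shrink to ρᵢσᵢ².
True-score variance = [2²·5.8²·0.68 + 2²·3.6²·0.81 + 6.2²·0.80] + 65.0736 = 164.243 + 65.0736 = 229.317.
Reliability = 229.317 / 289.914 = 0.7910.

0.7910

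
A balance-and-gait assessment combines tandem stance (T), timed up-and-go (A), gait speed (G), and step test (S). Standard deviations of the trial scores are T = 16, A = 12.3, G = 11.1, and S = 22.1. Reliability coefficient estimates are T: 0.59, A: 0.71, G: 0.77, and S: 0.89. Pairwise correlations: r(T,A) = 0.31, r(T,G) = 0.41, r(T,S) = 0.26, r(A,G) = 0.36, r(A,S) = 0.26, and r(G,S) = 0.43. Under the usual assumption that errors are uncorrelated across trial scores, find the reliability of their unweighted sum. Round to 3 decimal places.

0.880

Var(T+A+G+S) = 16² + 12.3² + 11.1² + 22.1² + 2·[16·12.3·0.31 + 16·11.1·0.41 + 16·22.1·0.26 + 12.3·11.1·0.36 + 12.3·22.1·0.26 + 11.1·22.1·0.43] = 1018.91 + 902.14 = 1921.05.
Because errors are independent across components, Cov(Tᵢ,Tⱼ) = Cov(Xᵢ,Xⱼ); the off-diagonal part of the true-score variance is the same as above.
True-score variance = [16²·0.59 + 12.3²·0.71 + 11.1²·0.77 + 22.1²·0.89] + 902.14 = 788.013 + 902.14 = 1690.15.
Reliability = 1690.15 / 1921.05 = 0.880.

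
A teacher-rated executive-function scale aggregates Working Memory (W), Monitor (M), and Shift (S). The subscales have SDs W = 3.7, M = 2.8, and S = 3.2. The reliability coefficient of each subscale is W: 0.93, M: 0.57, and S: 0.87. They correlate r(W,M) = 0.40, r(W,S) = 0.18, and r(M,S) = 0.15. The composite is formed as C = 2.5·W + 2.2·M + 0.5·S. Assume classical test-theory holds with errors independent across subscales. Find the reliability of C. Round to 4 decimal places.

0.8742

Var(C) = 2.5²·3.7² + 2.2²·2.8² + 0.5²·3.2² + 2·[5.5·3.7·2.8·0.40 + 1.25·3.7·3.2·0.18 + 1.1·2.8·3.2·0.15] = 126.068 + 53.8688 = 179.937.
Under uncorrelated errors the observed covariances equal the true-score covariances, so only the own-variance terms attenuate.
True-score variance = [2.5²·3.7²·0.93 + 2.2²·2.8²·0.57 + 0.5²·3.2²·0.87] + 53.8688 = 103.429 + 53.8688 = 157.298.
Reliability = 157.298 / 179.937 = 0.8742.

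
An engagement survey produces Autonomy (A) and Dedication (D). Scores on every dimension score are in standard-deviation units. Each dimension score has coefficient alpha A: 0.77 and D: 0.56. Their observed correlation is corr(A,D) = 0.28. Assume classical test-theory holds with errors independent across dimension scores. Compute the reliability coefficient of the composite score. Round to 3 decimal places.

0.738

Var(A+D) = 2 + 2·[0.28] = 2 + 0.56 = 2.56.
Because errors are independent across components, Cov(Tᵢ,Tⱼ) = Cov(Xᵢ,Xⱼ); the off-diagonal part of the true-score variance is the same as above.
True-score variance = [0.77 + 0.56] + 0.56 = 1.33 + 0.56 = 1.89.
Reliability = 1.89 / 2.56 = 0.738.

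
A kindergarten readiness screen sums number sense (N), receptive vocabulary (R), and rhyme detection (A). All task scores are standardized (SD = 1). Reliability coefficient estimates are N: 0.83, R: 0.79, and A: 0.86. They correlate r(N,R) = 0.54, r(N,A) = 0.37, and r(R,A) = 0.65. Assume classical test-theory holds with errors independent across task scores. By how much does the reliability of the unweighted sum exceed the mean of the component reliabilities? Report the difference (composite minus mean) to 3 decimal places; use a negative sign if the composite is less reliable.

Var(sum) = 3 + 3.12 = 6.12; true-score variance = 2.48 + 3.12 = 5.6; composite reliability = 0.9150.
Mean component reliability = 0.8267.
Difference = 0.9150 − 0.8267 = 0.088.

0.088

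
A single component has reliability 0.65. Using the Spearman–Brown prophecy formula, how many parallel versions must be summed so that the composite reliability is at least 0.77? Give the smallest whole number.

k ≥ ρ*(1−ρ₁)/(ρ₁(1−ρ*)) = 0.77·0.35 / (0.65·0.23) = 1.803.
Smallest integer k = 2.

2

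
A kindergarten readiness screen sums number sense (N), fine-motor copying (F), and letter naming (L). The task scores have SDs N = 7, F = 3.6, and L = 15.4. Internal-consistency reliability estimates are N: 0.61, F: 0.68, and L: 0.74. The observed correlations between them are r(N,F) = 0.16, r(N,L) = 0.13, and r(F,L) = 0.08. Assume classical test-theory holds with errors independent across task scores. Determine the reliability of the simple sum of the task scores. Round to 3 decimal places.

0.753

Var(N+F+L) = 7² + 3.6² + 15.4² + 2·[7·3.6·0.16 + 7·15.4·0.13 + 3.6·15.4·0.08] = 299.12 + 44.9624 = 344.082.
With uncorrelated errors the cross-covariances are all true-score covariance, so they carry over unchanged; only the diagonal terms shrink to ρᵢσᵢ².
True-score variance = [7²·0.61 + 3.6²·0.68 + 15.4²·0.74] + 44.9624 = 214.201 + 44.9624 = 259.164.
Reliability = 259.164 / 344.082 = 0.753.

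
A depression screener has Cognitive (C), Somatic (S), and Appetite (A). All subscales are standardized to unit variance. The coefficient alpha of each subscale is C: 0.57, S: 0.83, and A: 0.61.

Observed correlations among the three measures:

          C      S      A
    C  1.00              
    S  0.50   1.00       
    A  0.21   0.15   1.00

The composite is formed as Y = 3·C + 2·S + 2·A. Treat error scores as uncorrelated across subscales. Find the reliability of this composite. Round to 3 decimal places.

Var(Y) = 3² + 2² + 2² + 2·[6·0.50 + 6·0.21 + 4·0.15] = 17 + 9.72 = 26.72.
Under uncorrelated errors the observed covariances equal the true-score covariances, so only the own-variance terms attenuate.
True-score variance = [3²·0.57 + 2²·0.83 + 2²·0.61] + 9.72 = 10.89 + 9.72 = 20.61.
Reliability = 20.61 / 26.72 = 0.771.

0.771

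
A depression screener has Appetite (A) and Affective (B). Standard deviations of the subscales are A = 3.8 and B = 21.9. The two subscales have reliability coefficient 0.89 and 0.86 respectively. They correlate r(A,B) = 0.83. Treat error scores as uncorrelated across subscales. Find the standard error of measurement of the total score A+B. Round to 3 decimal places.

8.291

Var(total) = 494.05 + 138.145 = 632.195.
True-score variance = 425.316 + 138.145 = 563.461, so reliability = 0.8913.
Error variance = 632.195 − 563.461 = 68.7338; SEM = √68.7338 = 8.291.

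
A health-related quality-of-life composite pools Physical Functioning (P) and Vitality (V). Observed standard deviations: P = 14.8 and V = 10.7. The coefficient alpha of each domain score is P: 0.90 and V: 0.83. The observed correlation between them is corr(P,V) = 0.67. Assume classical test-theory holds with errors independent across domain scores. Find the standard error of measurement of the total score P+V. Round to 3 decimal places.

Var(total) = 333.53 + 212.202 = 545.732.
True-score variance = 292.163 + 212.202 = 504.365, so reliability = 0.9242.
Error variance = 545.732 − 504.365 = 41.3673; SEM = √41.3673 = 6.432.

6.432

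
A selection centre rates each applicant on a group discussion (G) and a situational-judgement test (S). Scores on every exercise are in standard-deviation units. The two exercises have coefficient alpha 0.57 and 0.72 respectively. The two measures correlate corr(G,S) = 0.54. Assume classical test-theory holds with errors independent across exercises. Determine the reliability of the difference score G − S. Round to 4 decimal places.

Var(G−S) = 1 + 1 − 2·0.54 = 2 − 1.08 = 0.92.
With uncorrelated errors the cross-covariances are all true-score covariance, so they carry over unchanged; only the diagonal terms shrink to ρᵢσᵢ².
True-score variance = [0.57 + 0.72] − 1.08 = 1.29 − 1.08 = 0.21.
Reliability = 0.21 / 0.92 = 0.2283.

0.2283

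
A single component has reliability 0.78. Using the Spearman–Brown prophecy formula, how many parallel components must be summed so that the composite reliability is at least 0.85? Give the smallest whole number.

2

k ≥ ρ*(1−ρ₁)/(ρ₁(1−ρ*)) = 0.85·0.22 / (0.78·0.15) = 1.598.
Smallest integer k = 2.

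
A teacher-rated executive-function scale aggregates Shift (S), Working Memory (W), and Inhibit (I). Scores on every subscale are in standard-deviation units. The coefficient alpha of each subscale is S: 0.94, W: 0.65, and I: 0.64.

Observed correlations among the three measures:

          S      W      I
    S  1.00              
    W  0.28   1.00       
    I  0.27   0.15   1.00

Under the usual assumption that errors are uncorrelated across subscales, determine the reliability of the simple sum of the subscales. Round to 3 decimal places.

Var(S+W+I) = 3 + 2·[0.28 + 0.27 + 0.15] = 3 + 1.4 = 4.4.
With uncorrelated errors the cross-covariances are all true-score covariance, so they carry over unchanged; only the diagonal terms shrink to ρᵢσᵢ².
True-score variance = [0.94 + 0.65 + 0.64] + 1.4 = 2.23 + 1.4 = 3.63.
Reliability = 3.63 / 4.4 = 0.825.

0.825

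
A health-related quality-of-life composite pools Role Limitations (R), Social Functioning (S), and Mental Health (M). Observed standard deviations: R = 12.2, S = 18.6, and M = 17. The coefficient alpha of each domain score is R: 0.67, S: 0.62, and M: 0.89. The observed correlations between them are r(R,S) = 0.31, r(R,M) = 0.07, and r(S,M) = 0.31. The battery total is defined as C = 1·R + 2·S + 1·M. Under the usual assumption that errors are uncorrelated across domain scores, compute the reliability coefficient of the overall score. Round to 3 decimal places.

0.760

Var(C) = 12.2² + 2²·18.6² + 17² + 2·[2·12.2·18.6·0.31 + 12.2·17·0.07 + 2·18.6·17·0.31] = 1821.68 + 702.505 = 2524.18.
Because errors are independent across components, Cov(Tᵢ,Tⱼ) = Cov(Xᵢ,Xⱼ); the off-diagonal part of the true-score variance is the same as above.
True-score variance = [12.2²·0.67 + 2²·18.6²·0.62 + 17²·0.89] + 702.505 = 1214.91 + 702.505 = 1917.42.
Reliability = 1917.42 / 2524.18 = 0.760.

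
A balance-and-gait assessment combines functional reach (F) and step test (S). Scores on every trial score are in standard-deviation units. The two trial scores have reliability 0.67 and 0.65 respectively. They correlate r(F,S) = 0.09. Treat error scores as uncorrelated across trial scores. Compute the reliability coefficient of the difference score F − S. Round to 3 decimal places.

Var(F−S) = 1 + 1 − 2·0.09 = 2 − 0.18 = 1.82.
Because errors are independent across components, Cov(Tᵢ,Tⱼ) = Cov(Xᵢ,Xⱼ); the off-diagonal part of the true-score variance is the same as above.
True-score variance = [0.67 + 0.65] − 0.18 = 1.32 − 0.18 = 1.14.
Reliability = 1.14 / 1.82 = 0.626.

0.626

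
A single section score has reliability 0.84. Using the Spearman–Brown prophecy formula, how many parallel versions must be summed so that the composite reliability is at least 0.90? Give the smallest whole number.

k ≥ ρ*(1−ρ₁)/(ρ₁(1−ρ*)) = 0.90·0.16 / (0.84·0.10) = 1.714.
Smallest integer k = 2.

2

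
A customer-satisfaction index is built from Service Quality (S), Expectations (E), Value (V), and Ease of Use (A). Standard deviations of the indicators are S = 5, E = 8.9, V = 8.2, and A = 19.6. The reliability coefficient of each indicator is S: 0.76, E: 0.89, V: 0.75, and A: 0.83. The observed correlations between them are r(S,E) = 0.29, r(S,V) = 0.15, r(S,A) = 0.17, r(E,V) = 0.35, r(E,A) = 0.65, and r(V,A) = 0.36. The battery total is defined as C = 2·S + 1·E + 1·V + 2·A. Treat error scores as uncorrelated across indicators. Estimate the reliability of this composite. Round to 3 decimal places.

0.886

Var(C) = 2²·5² + 8.9² + 8.2² + 2²·19.6² + 2·[2·5·8.9·0.29 + 2·5·8.2·0.15 + 4·5·19.6·0.17 + 8.9·8.2·0.35 + 2·8.9·19.6·0.65 + 2·8.2·19.6·0.36] = 1783.09 + 945.567 = 2728.66.
Because errors are independent across components, Cov(Tᵢ,Tⱼ) = Cov(Xᵢ,Xⱼ); the off-diagonal part of the true-score variance is the same as above.
True-score variance = [2²·5²·0.76 + 8.9²·0.89 + 8.2²·0.75 + 2²·19.6²·0.83] + 945.567 = 1472.34 + 945.567 = 2417.9.
Reliability = 2417.9 / 2728.66 = 0.886.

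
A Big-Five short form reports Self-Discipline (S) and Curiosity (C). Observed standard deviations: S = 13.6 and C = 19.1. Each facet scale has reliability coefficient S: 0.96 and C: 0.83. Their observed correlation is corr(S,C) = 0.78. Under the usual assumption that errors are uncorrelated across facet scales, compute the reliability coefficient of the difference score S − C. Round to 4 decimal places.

Var(S−C) = 13.6² + 19.1² − 2·13.6·19.1·0.78 = 549.77 − 405.226 = 144.544.
With uncorrelated errors the cross-covariances are all true-score covariance, so they carry over unchanged; only the diagonal terms shrink to ρᵢσᵢ².
True-score variance = [13.6²·0.96 + 19.1²·0.83] − 405.226 = 480.354 − 405.226 = 75.1283.
Reliability = 75.1283 / 144.544 = 0.5198.

0.5198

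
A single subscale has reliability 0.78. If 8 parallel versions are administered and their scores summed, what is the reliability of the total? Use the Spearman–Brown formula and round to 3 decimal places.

ρ_k = kρ / (1 + (k−1)ρ) = 8·0.78 / (1 + 7·0.78) = 6.240 / 6.460 = 0.966.

0.966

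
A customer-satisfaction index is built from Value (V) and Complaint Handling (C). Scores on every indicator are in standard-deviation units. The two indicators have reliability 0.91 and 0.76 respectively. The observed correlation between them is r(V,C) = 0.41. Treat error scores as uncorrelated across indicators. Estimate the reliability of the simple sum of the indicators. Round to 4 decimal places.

Var(V+C) = 2 + 2·[0.41] = 2 + 0.82 = 2.82.
Under uncorrelated errors the observed covariances equal the true-score covariances, so only the own-variance terms attenuate.
True-score variance = [0.91 + 0.76] + 0.82 = 1.67 + 0.82 = 2.49.
Reliability = 2.49 / 2.82 = 0.8830.

0.8830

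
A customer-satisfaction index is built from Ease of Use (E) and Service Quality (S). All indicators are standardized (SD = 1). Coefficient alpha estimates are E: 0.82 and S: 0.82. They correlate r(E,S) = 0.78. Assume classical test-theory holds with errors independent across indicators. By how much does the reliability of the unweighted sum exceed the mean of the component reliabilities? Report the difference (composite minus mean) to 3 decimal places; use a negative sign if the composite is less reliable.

Var(sum) = 2 + 1.56 = 3.56; true-score variance = 1.64 + 1.56 = 3.2; composite reliability = 0.8989.
Mean component reliability = 0.8200.
Difference = 0.8989 − 0.8200 = 0.079.

0.079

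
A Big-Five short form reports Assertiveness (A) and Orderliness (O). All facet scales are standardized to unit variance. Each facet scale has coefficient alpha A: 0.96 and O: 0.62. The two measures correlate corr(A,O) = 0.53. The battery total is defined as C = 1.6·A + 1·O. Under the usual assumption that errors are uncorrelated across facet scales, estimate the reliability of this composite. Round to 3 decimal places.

0.908

Var(C) = 1.6² + 1 + 2·[1.6·0.53] = 3.56 + 1.696 = 5.256.
Because errors are independent across components, Cov(Tᵢ,Tⱼ) = Cov(Xᵢ,Xⱼ); the off-diagonal part of the true-score variance is the same as above.
True-score variance = [1.6²·0.96 + 0.62] + 1.696 = 3.0776 + 1.696 = 4.7736.
Reliability = 4.7736 / 5.256 = 0.908.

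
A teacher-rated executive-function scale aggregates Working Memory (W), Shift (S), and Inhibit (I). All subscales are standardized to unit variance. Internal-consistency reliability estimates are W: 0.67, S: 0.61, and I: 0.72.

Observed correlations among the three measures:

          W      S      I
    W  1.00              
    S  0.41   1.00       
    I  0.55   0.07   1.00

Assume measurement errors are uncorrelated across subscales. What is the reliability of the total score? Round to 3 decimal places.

0.802

Var(W+S+I) = 3 + 2·[0.41 + 0.55 + 0.07] = 3 + 2.06 = 5.06.
Because errors are independent across components, Cov(Tᵢ,Tⱼ) = Cov(Xᵢ,Xⱼ); the off-diagonal part of the true-score variance is the same as above.
True-score variance = [0.67 + 0.61 + 0.72] + 2.06 = 2 + 2.06 = 4.06.
Reliability = 4.06 / 5.06 = 0.802.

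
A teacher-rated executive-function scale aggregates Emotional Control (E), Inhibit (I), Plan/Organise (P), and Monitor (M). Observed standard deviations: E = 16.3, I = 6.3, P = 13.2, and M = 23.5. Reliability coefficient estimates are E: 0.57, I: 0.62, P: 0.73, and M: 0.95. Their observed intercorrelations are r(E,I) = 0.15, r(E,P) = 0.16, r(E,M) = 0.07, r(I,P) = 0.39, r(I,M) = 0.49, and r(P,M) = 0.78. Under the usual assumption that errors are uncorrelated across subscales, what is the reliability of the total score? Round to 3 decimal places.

0.891

Var(E+I+P+M) = 16.3² + 6.3² + 13.2² + 23.5² + 2·[16.3·6.3·0.15 + 16.3·13.2·0.16 + 16.3·23.5·0.07 + 6.3·13.2·0.39 + 6.3·23.5·0.49 + 13.2·23.5·0.78] = 1031.87 + 847.151 = 1879.02.
Because errors are independent across components, Cov(Tᵢ,Tⱼ) = Cov(Xᵢ,Xⱼ); the off-diagonal part of the true-score variance is the same as above.
True-score variance = [16.3²·0.57 + 6.3²·0.62 + 13.2²·0.73 + 23.5²·0.95] + 847.151 = 827.884 + 847.151 = 1675.03.
Reliability = 1675.03 / 1879.02 = 0.891.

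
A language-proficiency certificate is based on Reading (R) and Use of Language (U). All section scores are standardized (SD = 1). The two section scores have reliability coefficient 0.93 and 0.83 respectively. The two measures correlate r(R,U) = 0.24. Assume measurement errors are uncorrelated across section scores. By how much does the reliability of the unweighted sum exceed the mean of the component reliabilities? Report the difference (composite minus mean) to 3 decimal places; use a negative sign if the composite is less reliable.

0.023

Var(sum) = 2 + 0.48 = 2.48; true-score variance = 1.76 + 0.48 = 2.24; composite reliability = 0.9032.
Mean component reliability = 0.8800.
Difference = 0.9032 − 0.8800 = 0.023.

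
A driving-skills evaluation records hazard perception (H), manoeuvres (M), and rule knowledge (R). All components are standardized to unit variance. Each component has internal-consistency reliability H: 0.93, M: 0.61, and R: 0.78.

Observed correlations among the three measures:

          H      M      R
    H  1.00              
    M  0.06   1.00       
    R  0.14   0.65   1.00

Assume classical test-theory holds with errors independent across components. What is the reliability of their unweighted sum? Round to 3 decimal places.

Var(H+M+R) = 3 + 2·[0.06 + 0.14 + 0.65] = 3 + 1.7 = 4.7.
With uncorrelated errors the cross-covariances are all true-score covariance, so they carry over unchanged; only the diagonal terms shrink to ρᵢσᵢ².
True-score variance = [0.93 + 0.61 + 0.78] + 1.7 = 2.32 + 1.7 = 4.02.
Reliability = 4.02 / 4.7 = 0.855.

0.855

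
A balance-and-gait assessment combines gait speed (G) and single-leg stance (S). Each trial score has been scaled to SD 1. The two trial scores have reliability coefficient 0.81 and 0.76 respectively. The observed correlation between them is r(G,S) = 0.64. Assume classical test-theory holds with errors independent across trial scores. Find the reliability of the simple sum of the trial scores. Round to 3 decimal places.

Var(G+S) = 2 + 2·[0.64] = 2 + 1.28 = 3.28.
With uncorrelated errors the cross-covariances are all true-score covariance, so they carry over unchanged; only the diagonal terms shrink to ρᵢσᵢ².
True-score variance = [0.81 + 0.76] + 1.28 = 1.57 + 1.28 = 2.85.
Reliability = 2.85 / 3.28 = 0.869.

0.869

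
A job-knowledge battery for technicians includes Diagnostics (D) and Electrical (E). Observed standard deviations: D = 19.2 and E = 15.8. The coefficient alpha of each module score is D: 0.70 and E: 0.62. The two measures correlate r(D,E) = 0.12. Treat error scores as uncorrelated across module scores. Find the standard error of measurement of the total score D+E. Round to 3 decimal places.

Var(total) = 618.28 + 72.8064 = 691.086.
True-score variance = 412.825 + 72.8064 = 485.631, so reliability = 0.7027.
Error variance = 691.086 − 485.631 = 205.455; SEM = √205.455 = 14.334.

14.334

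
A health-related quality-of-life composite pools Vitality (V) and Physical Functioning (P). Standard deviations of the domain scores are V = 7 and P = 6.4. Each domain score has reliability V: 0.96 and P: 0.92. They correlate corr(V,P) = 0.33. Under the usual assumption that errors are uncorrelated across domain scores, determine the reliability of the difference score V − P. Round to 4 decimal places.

0.9133

Var(V−P) = 7² + 6.4² − 2·7·6.4·0.33 = 89.96 − 29.568 = 60.392.
Under uncorrelated errors the observed covariances equal the true-score covariances, so only the own-variance terms attenuate.
True-score variance = [7²·0.96 + 6.4²·0.92] − 29.568 = 84.7232 − 29.568 = 55.1552.
Reliability = 55.1552 / 60.392 = 0.9133.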